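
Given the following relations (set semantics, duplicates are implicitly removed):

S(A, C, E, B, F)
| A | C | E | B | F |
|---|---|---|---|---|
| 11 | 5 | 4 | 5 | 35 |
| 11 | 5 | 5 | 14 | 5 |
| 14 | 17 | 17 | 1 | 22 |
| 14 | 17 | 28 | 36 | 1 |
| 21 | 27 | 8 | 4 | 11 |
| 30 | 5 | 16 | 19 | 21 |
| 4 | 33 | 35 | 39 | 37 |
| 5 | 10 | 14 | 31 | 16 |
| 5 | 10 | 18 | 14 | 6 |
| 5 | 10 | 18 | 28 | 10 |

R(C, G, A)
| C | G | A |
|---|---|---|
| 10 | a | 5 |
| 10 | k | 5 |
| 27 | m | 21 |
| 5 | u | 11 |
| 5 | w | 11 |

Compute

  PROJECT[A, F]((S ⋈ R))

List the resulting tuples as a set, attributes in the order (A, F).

Joining S and R on A, C yields {(11, 5, 4, 5, 35, u), (11, 5, 4, 5, 35, w), (11, 5, 5, 14, 5, u), (11, 5, 5, 14, 5, w), (21, 27, 8, 4, 11, m), (5, 10, 14, 31, 16, a), (5, 10, 14, 31, 16, k), (5, 10, 18, 14, 6, a), (5, 10, 18, 14, 6, k), (5, 10, 18, 28, 10, a), (5, 10, 18, 28, 10, k)}.
π_{A, F} gives {(11, 35), (11, 5), (21, 11), (5, 10), (5, 16), (5, 6)} (5 duplicate(s) eliminated).

{(11, 35), (11, 5), (21, 11), (5, 10), (5, 16), (5, 6)}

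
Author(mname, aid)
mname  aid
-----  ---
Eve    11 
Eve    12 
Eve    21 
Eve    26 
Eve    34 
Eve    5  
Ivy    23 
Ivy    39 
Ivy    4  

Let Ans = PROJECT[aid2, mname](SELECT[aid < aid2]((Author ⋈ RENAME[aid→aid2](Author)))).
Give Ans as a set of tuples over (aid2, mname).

{(11, Eve), (12, Eve), (21, Eve), (23, Ivy), (26, Eve), (34, Eve), (39, Ivy)}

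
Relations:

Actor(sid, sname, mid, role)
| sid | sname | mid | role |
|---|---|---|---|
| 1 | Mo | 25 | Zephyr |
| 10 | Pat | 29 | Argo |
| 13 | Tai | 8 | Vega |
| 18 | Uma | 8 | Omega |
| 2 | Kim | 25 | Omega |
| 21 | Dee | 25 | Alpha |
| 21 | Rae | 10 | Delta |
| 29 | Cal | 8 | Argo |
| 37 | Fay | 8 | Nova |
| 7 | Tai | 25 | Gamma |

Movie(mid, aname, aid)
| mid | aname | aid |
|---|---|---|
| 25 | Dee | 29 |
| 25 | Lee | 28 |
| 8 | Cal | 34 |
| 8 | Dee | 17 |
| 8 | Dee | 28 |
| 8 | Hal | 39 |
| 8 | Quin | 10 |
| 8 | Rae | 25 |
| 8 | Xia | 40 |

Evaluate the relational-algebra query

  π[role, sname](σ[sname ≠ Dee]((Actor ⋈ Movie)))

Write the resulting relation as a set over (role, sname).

{(Argo, Cal), (Gamma, Tai), (Nova, Fay), (Omega, Kim), (Omega, Uma), (Vega, Tai), (Zephyr, Mo)}

Actor ⋈ Movie (natural join on mid): {(1, Mo, 25, Zephyr, Dee, 29), (1, Mo, 25, Zephyr, Lee, 28), (13, Tai, 8, Vega, Cal, 34), (13, Tai, 8, Vega, Dee, 17), (13, Tai, 8, Vega, Dee, 28), (13, Tai, 8, Vega, Hal, 39), (13, Tai, 8, Vega, Quin, 10), (13, Tai, 8, Vega, Rae, 25), (13, Tai, 8, Vega, Xia, 40), (18, Uma, 8, Omega, Cal, 34), (18, Uma, 8, Omega, Dee, 17), (18, Uma, 8, Omega, Dee, 28), (18, Uma, 8, Omega, Hal, 39), (18, Uma, 8, Omega, Quin, 10), (18, Uma, 8, Omega, Rae, 25), (18, Uma, 8, Omega, Xia, 40), (2, Kim, 25, Omega, Dee, 29), (2, Kim, 25, Omega, Lee, 28), (21, Dee, 25, Alpha, Dee, 29), (21, Dee, 25, Alpha, Lee, 28), (29, Cal, 8, Argo, Cal, 34), (29, Cal, 8, Argo, Dee, 17), (29, Cal, 8, Argo, Dee, 28), (29, Cal, 8, Argo, Hal, 39), (29, Cal, 8, Argo, Quin, 10), (29, Cal, 8, Argo, Rae, 25), (29, Cal, 8, Argo, Xia, 40), (37, Fay, 8, Nova, Cal, 34), (37, Fay, 8, Nova, Dee, 17), (37, Fay, 8, Nova, Dee, 28), (37, Fay, 8, Nova, Hal, 39), (37, Fay, 8, Nova, Quin, 10), (37, Fay, 8, Nova, Rae, 25), (37, Fay, 8, Nova, Xia, 40), (7, Tai, 25, Gamma, Dee, 29), (7, Tai, 25, Gamma, Lee, 28)}
Filtering on sname ≠ Dee leaves {(1, Mo, 25, Zephyr, Dee, 29), (1, Mo, 25, Zephyr, Lee, 28), (13, Tai, 8, Vega, Cal, 34), (13, Tai, 8, Vega, Dee, 17), (13, Tai, 8, Vega, Dee, 28), (13, Tai, 8, Vega, Hal, 39), (13, Tai, 8, Vega, Quin, 10), (13, Tai, 8, Vega, Rae, 25), (13, Tai, 8, Vega, Xia, 40), (18, Uma, 8, Omega, Cal, 34), (18, Uma, 8, Omega, Dee, 17), (18, Uma, 8, Omega, Dee, 28), (18, Uma, 8, Omega, Hal, 39), (18, Uma, 8, Omega, Quin, 10), (18, Uma, 8, Omega, Rae, 25), (18, Uma, 8, Omega, Xia, 40), (2, Kim, 25, Omega, Dee, 29), (2, Kim, 25, Omega, Lee, 28), (29, Cal, 8, Argo, Cal, 34), (29, Cal, 8, Argo, Dee, 17), (29, Cal, 8, Argo, Dee, 28), (29, Cal, 8, Argo, Hal, 39), (29, Cal, 8, Argo, Quin, 10), (29, Cal, 8, Argo, Rae, 25), (29, Cal, 8, Argo, Xia, 40), (37, Fay, 8, Nova, Cal, 34), (37, Fay, 8, Nova, Dee, 17), (37, Fay, 8, Nova, Dee, 28), (37, Fay, 8, Nova, Hal, 39), (37, Fay, 8, Nova, Quin, 10), (37, Fay, 8, Nova, Rae, 25), (37, Fay, 8, Nova, Xia, 40), (7, Tai, 25, Gamma, Dee, 29), (7, Tai, 25, Gamma, Lee, 28)}.
π[role, sname]: project onto (role, sname) (27 duplicate(s) eliminated) → {(Argo, Cal), (Gamma, Tai), (Nova, Fay), (Omega, Kim), (Omega, Uma), (Vega, Tai), (Zephyr, Mo)}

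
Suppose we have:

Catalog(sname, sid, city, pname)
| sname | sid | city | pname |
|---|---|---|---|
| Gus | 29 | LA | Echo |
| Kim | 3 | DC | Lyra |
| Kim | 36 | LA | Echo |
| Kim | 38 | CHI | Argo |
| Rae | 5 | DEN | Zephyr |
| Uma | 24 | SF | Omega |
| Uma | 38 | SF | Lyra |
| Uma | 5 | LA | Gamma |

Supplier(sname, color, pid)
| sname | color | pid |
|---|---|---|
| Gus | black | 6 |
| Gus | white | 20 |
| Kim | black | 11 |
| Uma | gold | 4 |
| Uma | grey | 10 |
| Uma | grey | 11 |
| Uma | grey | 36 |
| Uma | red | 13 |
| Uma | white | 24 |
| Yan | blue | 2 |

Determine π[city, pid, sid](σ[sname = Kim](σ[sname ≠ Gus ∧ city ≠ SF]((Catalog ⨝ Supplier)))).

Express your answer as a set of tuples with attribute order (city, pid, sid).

Joining Catalog and Supplier on sname yields {(Gus, 29, LA, Echo, black, 6), (Gus, 29, LA, Echo, white, 20), (Kim, 3, DC, Lyra, black, 11), (Kim, 36, LA, Echo, black, 11), (Kim, 38, CHI, Argo, black, 11), (Uma, 24, SF, Omega, gold, 4), (Uma, 24, SF, Omega, grey, 10), (Uma, 24, SF, Omega, grey, 11), (Uma, 24, SF, Omega, grey, 36), (Uma, 24, SF, Omega, red, 13), (Uma, 24, SF, Omega, white, 24), (Uma, 38, SF, Lyra, gold, 4), (Uma, 38, SF, Lyra, grey, 10), (Uma, 38, SF, Lyra, grey, 11), (Uma, 38, SF, Lyra, grey, 36), (Uma, 38, SF, Lyra, red, 13), (Uma, 38, SF, Lyra, white, 24), (Uma, 5, LA, Gamma, gold, 4), (Uma, 5, LA, Gamma, grey, 10), (Uma, 5, LA, Gamma, grey, 11), (Uma, 5, LA, Gamma, grey, 36), (Uma, 5, LA, Gamma, red, 13), (Uma, 5, LA, Gamma, white, 24)}.
Selection sname ≠ Gus ∧ city ≠ SF: {(Kim, 3, DC, Lyra, black, 11), (Kim, 36, LA, Echo, black, 11), (Kim, 38, CHI, Argo, black, 11), (Uma, 5, LA, Gamma, gold, 4), (Uma, 5, LA, Gamma, grey, 10), (Uma, 5, LA, Gamma, grey, 11), (Uma, 5, LA, Gamma, grey, 36), (Uma, 5, LA, Gamma, red, 13), (Uma, 5, LA, Gamma, white, 24)}
Selection sname = Kim: {(Kim, 3, DC, Lyra, black, 11), (Kim, 36, LA, Echo, black, 11), (Kim, 38, CHI, Argo, black, 11)}
Keep only column(s) city, pid, sid: {(CHI, 11, 38), (DC, 11, 3), (LA, 11, 36)}

{(CHI, 11, 38), (DC, 11, 3), (LA, 11, 36)}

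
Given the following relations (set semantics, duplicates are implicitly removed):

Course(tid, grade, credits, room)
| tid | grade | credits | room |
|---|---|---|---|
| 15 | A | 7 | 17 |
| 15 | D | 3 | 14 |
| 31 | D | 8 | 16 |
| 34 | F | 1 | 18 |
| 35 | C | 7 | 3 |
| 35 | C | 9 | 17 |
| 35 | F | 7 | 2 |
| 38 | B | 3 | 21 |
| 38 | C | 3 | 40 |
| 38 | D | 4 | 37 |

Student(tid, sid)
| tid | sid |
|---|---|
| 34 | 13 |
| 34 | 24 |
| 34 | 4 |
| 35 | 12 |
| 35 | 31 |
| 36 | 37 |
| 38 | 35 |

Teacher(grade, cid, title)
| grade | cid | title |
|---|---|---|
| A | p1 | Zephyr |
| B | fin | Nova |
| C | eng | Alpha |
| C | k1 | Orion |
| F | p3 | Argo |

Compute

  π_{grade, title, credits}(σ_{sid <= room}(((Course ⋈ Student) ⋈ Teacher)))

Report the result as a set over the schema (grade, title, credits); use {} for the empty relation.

Joining Course and Student on tid yields {(34, F, 1, 18, 13), (34, F, 1, 18, 24), (34, F, 1, 18, 4), (35, C, 7, 3, 12), (35, C, 7, 3, 31), (35, C, 9, 17, 12), (35, C, 9, 17, 31), (35, F, 7, 2, 12), (35, F, 7, 2, 31), (38, B, 3, 21, 35), (38, C, 3, 40, 35), (38, D, 4, 37, 35)}.
Joining (Course ⋈ Student) and Teacher on grade yields {(34, F, 1, 18, 13, p3, Argo), (34, F, 1, 18, 24, p3, Argo), (34, F, 1, 18, 4, p3, Argo), (35, C, 7, 3, 12, eng, Alpha), (35, C, 7, 3, 12, k1, Orion), (35, C, 7, 3, 31, eng, Alpha), (35, C, 7, 3, 31, k1, Orion), (35, C, 9, 17, 12, eng, Alpha), (35, C, 9, 17, 12, k1, Orion), (35, C, 9, 17, 31, eng, Alpha), (35, C, 9, 17, 31, k1, Orion), (35, F, 7, 2, 12, p3, Argo), (35, F, 7, 2, 31, p3, Argo), (38, B, 3, 21, 35, fin, Nova), (38, C, 3, 40, 35, eng, Alpha), (38, C, 3, 40, 35, k1, Orion)}.
Filtering on sid <= room leaves {(34, F, 1, 18, 13, p3, Argo), (34, F, 1, 18, 4, p3, Argo), (35, C, 9, 17, 12, eng, Alpha), (35, C, 9, 17, 12, k1, Orion), (38, C, 3, 40, 35, eng, Alpha), (38, C, 3, 40, 35, k1, Orion)}.
π[grade, title, credits]: project onto (grade, title, credits) (1 duplicate(s) eliminated) → {(C, Alpha, 3), (C, Alpha, 9), (C, Orion, 3), (C, Orion, 9), (F, Argo, 1)}

{(C, Alpha, 3), (C, Alpha, 9), (C, Orion, 3), (C, Orion, 9), (F, Argo, 1)}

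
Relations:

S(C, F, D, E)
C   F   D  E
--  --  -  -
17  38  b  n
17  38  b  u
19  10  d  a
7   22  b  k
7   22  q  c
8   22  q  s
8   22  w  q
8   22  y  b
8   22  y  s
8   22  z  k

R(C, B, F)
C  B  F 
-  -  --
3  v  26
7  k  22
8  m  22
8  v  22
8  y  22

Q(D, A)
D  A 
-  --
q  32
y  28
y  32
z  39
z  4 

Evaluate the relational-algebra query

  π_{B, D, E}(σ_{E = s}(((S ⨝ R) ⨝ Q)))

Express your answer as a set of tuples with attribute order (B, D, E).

{(m, q, s), (m, y, s), (v, q, s), (v, y, s), (y, q, s), (y, y, s)}

S ⋈ R (natural join on C, F): {(7, 22, b, k, k), (7, 22, q, c, k), (8, 22, q, s, m), (8, 22, q, s, v), (8, 22, q, s, y), (8, 22, w, q, m), (8, 22, w, q, v), (8, 22, w, q, y), (8, 22, y, b, m), (8, 22, y, b, v), (8, 22, y, b, y), (8, 22, y, s, m), (8, 22, y, s, v), (8, 22, y, s, y), (8, 22, z, k, m), (8, 22, z, k, v), (8, 22, z, k, y)}
(S ⨝ R) ⋈ Q (natural join on D): {(7, 22, q, c, k, 32), (8, 22, q, s, m, 32), (8, 22, q, s, v, 32), (8, 22, q, s, y, 32), (8, 22, y, b, m, 28), (8, 22, y, b, m, 32), (8, 22, y, b, v, 28), (8, 22, y, b, v, 32), (8, 22, y, b, y, 28), (8, 22, y, b, y, 32), (8, 22, y, s, m, 28), (8, 22, y, s, m, 32), (8, 22, y, s, v, 28), (8, 22, y, s, v, 32), (8, 22, y, s, y, 28), (8, 22, y, s, y, 32), (8, 22, z, k, m, 39), (8, 22, z, k, m, 4), (8, 22, z, k, v, 39), (8, 22, z, k, v, 4), (8, 22, z, k, y, 39), (8, 22, z, k, y, 4)}
Apply σ_{E = s}; surviving tuples: {(8, 22, q, s, m, 32), (8, 22, q, s, v, 32), (8, 22, q, s, y, 32), (8, 22, y, s, m, 28), (8, 22, y, s, m, 32), (8, 22, y, s, v, 28), (8, 22, y, s, v, 32), (8, 22, y, s, y, 28), (8, 22, y, s, y, 32)}
π[B, D, E]: project onto (B, D, E) (3 duplicate(s) eliminated) → {(m, q, s), (m, y, s), (v, q, s), (v, y, s), (y, q, s), (y, y, s)}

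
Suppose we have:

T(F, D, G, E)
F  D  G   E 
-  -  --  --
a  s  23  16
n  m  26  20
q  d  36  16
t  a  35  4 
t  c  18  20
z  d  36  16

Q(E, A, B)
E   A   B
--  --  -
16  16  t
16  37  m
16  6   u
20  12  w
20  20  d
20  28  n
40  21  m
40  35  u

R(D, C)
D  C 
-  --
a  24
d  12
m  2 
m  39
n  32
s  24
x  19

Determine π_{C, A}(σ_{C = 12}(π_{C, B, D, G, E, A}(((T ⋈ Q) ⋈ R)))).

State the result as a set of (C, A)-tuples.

Joining T and Q on E yields {(a, s, 23, 16, 16, t), (a, s, 23, 16, 37, m), (a, s, 23, 16, 6, u), (n, m, 26, 20, 12, w), (n, m, 26, 20, 20, d), (n, m, 26, 20, 28, n), (q, d, 36, 16, 16, t), (q, d, 36, 16, 37, m), (q, d, 36, 16, 6, u), (t, c, 18, 20, 12, w), (t, c, 18, 20, 20, d), (t, c, 18, 20, 28, n), (z, d, 36, 16, 16, t), (z, d, 36, 16, 37, m), (z, d, 36, 16, 6, u)}.
Joining (T ⋈ Q) and R on D yields {(a, s, 23, 16, 16, t, 24), (a, s, 23, 16, 37, m, 24), (a, s, 23, 16, 6, u, 24), (n, m, 26, 20, 12, w, 2), (n, m, 26, 20, 12, w, 39), (n, m, 26, 20, 20, d, 2), (n, m, 26, 20, 20, d, 39), (n, m, 26, 20, 28, n, 2), (n, m, 26, 20, 28, n, 39), (q, d, 36, 16, 16, t, 12), (q, d, 36, 16, 37, m, 12), (q, d, 36, 16, 6, u, 12), (z, d, 36, 16, 16, t, 12), (z, d, 36, 16, 37, m, 12), (z, d, 36, 16, 6, u, 12)}.
π_{C, B, D, G, E, A} gives {(12, m, d, 36, 16, 37), (12, t, d, 36, 16, 16), (12, u, d, 36, 16, 6), (2, d, m, 26, 20, 20), (2, n, m, 26, 20, 28), (2, w, m, 26, 20, 12), (24, m, s, 23, 16, 37), (24, t, s, 23, 16, 16), (24, u, s, 23, 16, 6), (39, d, m, 26, 20, 20), (39, n, m, 26, 20, 28), (39, w, m, 26, 20, 12)} (3 duplicate(s) eliminated).
σ[C = 12]: keep tuples satisfying C = 12 → {(12, m, d, 36, 16, 37), (12, t, d, 36, 16, 16), (12, u, d, 36, 16, 6)}
π_{C, A} gives {(12, 16), (12, 37), (12, 6)}.

{(12, 16), (12, 37), (12, 6)}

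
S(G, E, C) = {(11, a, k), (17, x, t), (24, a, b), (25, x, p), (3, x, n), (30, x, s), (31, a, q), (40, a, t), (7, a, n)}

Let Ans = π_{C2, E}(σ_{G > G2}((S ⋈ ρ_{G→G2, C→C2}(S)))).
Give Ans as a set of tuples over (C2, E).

{(b, a), (k, a), (n, a), (n, x), (p, x), (q, a), (t, x)}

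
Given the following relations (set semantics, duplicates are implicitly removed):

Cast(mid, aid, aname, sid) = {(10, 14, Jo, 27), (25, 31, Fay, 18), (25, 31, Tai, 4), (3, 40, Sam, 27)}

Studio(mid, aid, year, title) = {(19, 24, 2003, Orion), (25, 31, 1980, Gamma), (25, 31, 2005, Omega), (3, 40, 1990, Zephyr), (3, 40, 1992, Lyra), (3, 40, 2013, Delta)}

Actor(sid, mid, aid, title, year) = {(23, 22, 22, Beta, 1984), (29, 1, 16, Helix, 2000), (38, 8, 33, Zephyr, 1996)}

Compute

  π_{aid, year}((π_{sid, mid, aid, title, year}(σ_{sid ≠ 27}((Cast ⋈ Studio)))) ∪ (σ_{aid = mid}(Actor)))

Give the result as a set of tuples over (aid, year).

{(22, 1984), (31, 1980), (31, 2005)}

Joining Cast and Studio on mid, aid yields {(25, 31, Fay, 18, 1980, Gamma), (25, 31, Fay, 18, 2005, Omega), (25, 31, Tai, 4, 1980, Gamma), (25, 31, Tai, 4, 2005, Omega), (3, 40, Sam, 27, 1990, Zephyr), (3, 40, Sam, 27, 1992, Lyra), (3, 40, Sam, 27, 2013, Delta)}.
Filtering on sid ≠ 27 leaves {(25, 31, Fay, 18, 1980, Gamma), (25, 31, Fay, 18, 2005, Omega), (25, 31, Tai, 4, 1980, Gamma), (25, 31, Tai, 4, 2005, Omega)}.
π_{sid, mid, aid, title, year} gives {(18, 25, 31, Gamma, 1980), (18, 25, 31, Omega, 2005), (4, 25, 31, Gamma, 1980), (4, 25, 31, Omega, 2005)}.
Filtering on aid = mid leaves {(23, 22, 22, Beta, 1984)}.
Taking the union: {(18, 25, 31, Gamma, 1980), (18, 25, 31, Omega, 2005), (23, 22, 22, Beta, 1984), (4, 25, 31, Gamma, 1980), (4, 25, 31, Omega, 2005)}
π_{aid, year} gives {(22, 1984), (31, 1980), (31, 2005)} (2 duplicate(s) eliminated).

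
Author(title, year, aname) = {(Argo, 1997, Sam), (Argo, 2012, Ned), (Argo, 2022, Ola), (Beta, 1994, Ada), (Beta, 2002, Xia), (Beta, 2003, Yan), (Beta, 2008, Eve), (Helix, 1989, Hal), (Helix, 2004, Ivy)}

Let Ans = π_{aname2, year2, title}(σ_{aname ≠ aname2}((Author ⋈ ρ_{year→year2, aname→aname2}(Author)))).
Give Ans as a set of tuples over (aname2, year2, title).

ρ[year→year2, aname→aname2]: schema becomes (title, year2, aname2); tuples unchanged.
Joining Author and ρ_{year→year2, aname→aname2}(Author) on title yields {(Argo, 1997, Sam, 1997, Sam), (Argo, 1997, Sam, 2012, Ned), (Argo, 1997, Sam, 2022, Ola), (Argo, 2012, Ned, 1997, Sam), (Argo, 2012, Ned, 2012, Ned), (Argo, 2012, Ned, 2022, Ola), (Argo, 2022, Ola, 1997, Sam), (Argo, 2022, Ola, 2012, Ned), (Argo, 2022, Ola, 2022, Ola), (Beta, 1994, Ada, 1994, Ada), (Beta, 1994, Ada, 2002, Xia), (Beta, 1994, Ada, 2003, Yan), (Beta, 1994, Ada, 2008, Eve), (Beta, 2002, Xia, 1994, Ada), (Beta, 2002, Xia, 2002, Xia), (Beta, 2002, Xia, 2003, Yan), (Beta, 2002, Xia, 2008, Eve), (Beta, 2003, Yan, 1994, Ada), (Beta, 2003, Yan, 2002, Xia), (Beta, 2003, Yan, 2003, Yan), (Beta, 2003, Yan, 2008, Eve), (Beta, 2008, Eve, 1994, Ada), (Beta, 2008, Eve, 2002, Xia), (Beta, 2008, Eve, 2003, Yan), (Beta, 2008, Eve, 2008, Eve), (Helix, 1989, Hal, 1989, Hal), (Helix, 1989, Hal, 2004, Ivy), (Helix, 2004, Ivy, 1989, Hal), (Helix, 2004, Ivy, 2004, Ivy)}.
σ[aname ≠ aname2]: keep tuples satisfying aname ≠ aname2 → {(Argo, 1997, Sam, 2012, Ned), (Argo, 1997, Sam, 2022, Ola), (Argo, 2012, Ned, 1997, Sam), (Argo, 2012, Ned, 2022, Ola), (Argo, 2022, Ola, 1997, Sam), (Argo, 2022, Ola, 2012, Ned), (Beta, 1994, Ada, 2002, Xia), (Beta, 1994, Ada, 2003, Yan), (Beta, 1994, Ada, 2008, Eve), (Beta, 2002, Xia, 1994, Ada), (Beta, 2002, Xia, 2003, Yan), (Beta, 2002, Xia, 2008, Eve), (Beta, 2003, Yan, 1994, Ada), (Beta, 2003, Yan, 2002, Xia), (Beta, 2003, Yan, 2008, Eve), (Beta, 2008, Eve, 1994, Ada), (Beta, 2008, Eve, 2002, Xia), (Beta, 2008, Eve, 2003, Yan), (Helix, 1989, Hal, 2004, Ivy), (Helix, 2004, Ivy, 1989, Hal)}
Projecting to aname2, year2, title (11 duplicate(s) eliminated): {(Ada, 1994, Beta), (Eve, 2008, Beta), (Hal, 1989, Helix), (Ivy, 2004, Helix), (Ned, 2012, Argo), (Ola, 2022, Argo), (Sam, 1997, Argo), (Xia, 2002, Beta), (Yan, 2003, Beta)}

{(Ada, 1994, Beta), (Eve, 2008, Beta), (Hal, 1989, Helix), (Ivy, 2004, Helix), (Ned, 2012, Argo), (Ola, 2022, Argo), (Sam, 1997, Argo), (Xia, 2002, Beta), (Yan, 2003, Beta)}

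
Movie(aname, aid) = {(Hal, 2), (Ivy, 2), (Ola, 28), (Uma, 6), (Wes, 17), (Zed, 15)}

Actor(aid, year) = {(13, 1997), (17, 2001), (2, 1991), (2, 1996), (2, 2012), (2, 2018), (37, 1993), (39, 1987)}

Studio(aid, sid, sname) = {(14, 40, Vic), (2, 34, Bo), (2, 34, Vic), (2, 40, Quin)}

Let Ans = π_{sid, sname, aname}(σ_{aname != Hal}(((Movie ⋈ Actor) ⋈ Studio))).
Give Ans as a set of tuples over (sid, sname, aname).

Natural join on aid: {(Hal, 2, 1991), (Hal, 2, 1996), (Hal, 2, 2012), (Hal, 2, 2018), (Ivy, 2, 1991), (Ivy, 2, 1996), (Ivy, 2, 2012), (Ivy, 2, 2018), (Wes, 17, 2001)}
Natural join on aid: {(Hal, 2, 1991, 34, Bo), (Hal, 2, 1991, 34, Vic), (Hal, 2, 1991, 40, Quin), (Hal, 2, 1996, 34, Bo), (Hal, 2, 1996, 34, Vic), (Hal, 2, 1996, 40, Quin), (Hal, 2, 2012, 34, Bo), (Hal, 2, 2012, 34, Vic), (Hal, 2, 2012, 40, Quin), (Hal, 2, 2018, 34, Bo), (Hal, 2, 2018, 34, Vic), (Hal, 2, 2018, 40, Quin), (Ivy, 2, 1991, 34, Bo), (Ivy, 2, 1991, 34, Vic), (Ivy, 2, 1991, 40, Quin), (Ivy, 2, 1996, 34, Bo), (Ivy, 2, 1996, 34, Vic), (Ivy, 2, 1996, 40, Quin), (Ivy, 2, 2012, 34, Bo), (Ivy, 2, 2012, 34, Vic), (Ivy, 2, 2012, 40, Quin), (Ivy, 2, 2018, 34, Bo), (Ivy, 2, 2018, 34, Vic), (Ivy, 2, 2018, 40, Quin)}
σ[aname != Hal]: keep tuples satisfying aname != Hal → {(Ivy, 2, 1991, 34, Bo), (Ivy, 2, 1991, 34, Vic), (Ivy, 2, 1991, 40, Quin), (Ivy, 2, 1996, 34, Bo), (Ivy, 2, 1996, 34, Vic), (Ivy, 2, 1996, 40, Quin), (Ivy, 2, 2012, 34, Bo), (Ivy, 2, 2012, 34, Vic), (Ivy, 2, 2012, 40, Quin), (Ivy, 2, 2018, 34, Bo), (Ivy, 2, 2018, 34, Vic), (Ivy, 2, 2018, 40, Quin)}
Projecting to sid, sname, aname (9 duplicate(s) eliminated): {(34, Bo, Ivy), (34, Vic, Ivy), (40, Quin, Ivy)}

{(34, Bo, Ivy), (34, Vic, Ivy), (40, Quin, Ivy)}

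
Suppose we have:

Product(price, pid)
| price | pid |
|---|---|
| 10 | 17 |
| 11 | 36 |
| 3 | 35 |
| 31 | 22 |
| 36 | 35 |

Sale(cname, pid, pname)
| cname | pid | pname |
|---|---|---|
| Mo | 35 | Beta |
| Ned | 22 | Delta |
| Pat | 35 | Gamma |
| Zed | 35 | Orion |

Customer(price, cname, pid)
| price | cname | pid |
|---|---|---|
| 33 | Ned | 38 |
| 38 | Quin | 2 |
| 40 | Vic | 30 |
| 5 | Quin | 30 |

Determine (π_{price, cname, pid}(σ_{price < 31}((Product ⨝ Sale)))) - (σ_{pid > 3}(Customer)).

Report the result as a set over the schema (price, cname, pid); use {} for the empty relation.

Product ⋈ Sale (natural join on pid): {(3, 35, Mo, Beta), (3, 35, Pat, Gamma), (3, 35, Zed, Orion), (31, 22, Ned, Delta), (36, 35, Mo, Beta), (36, 35, Pat, Gamma), (36, 35, Zed, Orion)}
Apply σ_{price < 31}; surviving tuples: {(3, 35, Mo, Beta), (3, 35, Pat, Gamma), (3, 35, Zed, Orion)}
Projecting to price, cname, pid: {(3, Mo, 35), (3, Pat, 35), (3, Zed, 35)}
Apply σ_{pid > 3}; surviving tuples: {(33, Ned, 38), (40, Vic, 30), (5, Quin, 30)}
Difference: {(3, Mo, 35), (3, Pat, 35), (3, Zed, 35)} with {(33, Ned, 38), (40, Vic, 30), (5, Quin, 30)} → {(3, Mo, 35), (3, Pat, 35), (3, Zed, 35)}

{(3, Mo, 35), (3, Pat, 35), (3, Zed, 35)}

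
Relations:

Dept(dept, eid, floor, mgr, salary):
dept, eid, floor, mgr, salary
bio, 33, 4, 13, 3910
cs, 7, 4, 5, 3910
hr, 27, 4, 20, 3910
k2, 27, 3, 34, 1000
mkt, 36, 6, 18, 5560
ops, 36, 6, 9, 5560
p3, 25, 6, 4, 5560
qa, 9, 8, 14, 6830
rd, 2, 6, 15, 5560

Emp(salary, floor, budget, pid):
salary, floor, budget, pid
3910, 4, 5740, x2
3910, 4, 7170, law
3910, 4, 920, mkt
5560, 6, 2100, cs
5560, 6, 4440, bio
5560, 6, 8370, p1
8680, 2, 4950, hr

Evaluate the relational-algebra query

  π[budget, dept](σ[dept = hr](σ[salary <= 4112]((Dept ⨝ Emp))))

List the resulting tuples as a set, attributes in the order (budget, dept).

Joining Dept and Emp on floor, salary yields {(bio, 33, 4, 13, 3910, 5740, x2), (bio, 33, 4, 13, 3910, 7170, law), (bio, 33, 4, 13, 3910, 920, mkt), (cs, 7, 4, 5, 3910, 5740, x2), (cs, 7, 4, 5, 3910, 7170, law), (cs, 7, 4, 5, 3910, 920, mkt), (hr, 27, 4, 20, 3910, 5740, x2), (hr, 27, 4, 20, 3910, 7170, law), (hr, 27, 4, 20, 3910, 920, mkt), (mkt, 36, 6, 18, 5560, 2100, cs), (mkt, 36, 6, 18, 5560, 4440, bio), (mkt, 36, 6, 18, 5560, 8370, p1), (ops, 36, 6, 9, 5560, 2100, cs), (ops, 36, 6, 9, 5560, 4440, bio), (ops, 36, 6, 9, 5560, 8370, p1), (p3, 25, 6, 4, 5560, 2100, cs), (p3, 25, 6, 4, 5560, 4440, bio), (p3, 25, 6, 4, 5560, 8370, p1), (rd, 2, 6, 15, 5560, 2100, cs), (rd, 2, 6, 15, 5560, 4440, bio), (rd, 2, 6, 15, 5560, 8370, p1)}.
Filtering on salary <= 4112 leaves {(bio, 33, 4, 13, 3910, 5740, x2), (bio, 33, 4, 13, 3910, 7170, law), (bio, 33, 4, 13, 3910, 920, mkt), (cs, 7, 4, 5, 3910, 5740, x2), (cs, 7, 4, 5, 3910, 7170, law), (cs, 7, 4, 5, 3910, 920, mkt), (hr, 27, 4, 20, 3910, 5740, x2), (hr, 27, 4, 20, 3910, 7170, law), (hr, 27, 4, 20, 3910, 920, mkt)}.
Filtering on dept = hr leaves {(hr, 27, 4, 20, 3910, 5740, x2), (hr, 27, 4, 20, 3910, 7170, law), (hr, 27, 4, 20, 3910, 920, mkt)}.
π_{budget, dept} gives {(5740, hr), (7170, hr), (920, hr)}.

{(5740, hr), (7170, hr), (920, hr)}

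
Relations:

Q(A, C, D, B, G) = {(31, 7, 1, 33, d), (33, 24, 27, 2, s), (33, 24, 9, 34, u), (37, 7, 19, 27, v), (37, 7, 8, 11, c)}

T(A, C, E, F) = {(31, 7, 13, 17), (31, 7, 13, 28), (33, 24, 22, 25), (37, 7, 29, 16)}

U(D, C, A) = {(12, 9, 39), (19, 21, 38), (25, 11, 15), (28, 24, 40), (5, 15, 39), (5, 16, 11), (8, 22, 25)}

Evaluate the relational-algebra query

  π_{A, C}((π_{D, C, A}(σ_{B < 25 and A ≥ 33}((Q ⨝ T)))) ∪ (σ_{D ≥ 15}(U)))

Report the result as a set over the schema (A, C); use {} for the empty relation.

Joining Q and T on A, C yields {(31, 7, 1, 33, d, 13, 17), (31, 7, 1, 33, d, 13, 28), (33, 24, 27, 2, s, 22, 25), (33, 24, 9, 34, u, 22, 25), (37, 7, 19, 27, v, 29, 16), (37, 7, 8, 11, c, 29, 16)}.
Filtering on B < 25 and A ≥ 33 leaves {(33, 24, 27, 2, s, 22, 25), (37, 7, 8, 11, c, 29, 16)}.
Projecting to D, C, A: {(27, 24, 33), (8, 7, 37)}
Filtering on D ≥ 15 leaves {(19, 21, 38), (25, 11, 15), (28, 24, 40)}.
Set union of the two operands is {(19, 21, 38), (25, 11, 15), (27, 24, 33), (28, 24, 40), (8, 7, 37)}.
Projecting to A, C: {(15, 11), (33, 24), (37, 7), (38, 21), (40, 24)}

{(15, 11), (33, 24), (37, 7), (38, 21), (40, 24)}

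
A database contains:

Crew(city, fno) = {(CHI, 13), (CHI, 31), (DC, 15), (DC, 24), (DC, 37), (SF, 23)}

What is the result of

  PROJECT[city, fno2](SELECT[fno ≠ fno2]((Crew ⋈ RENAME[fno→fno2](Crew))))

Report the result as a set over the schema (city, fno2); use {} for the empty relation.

{(CHI, 13), (CHI, 31), (DC, 15), (DC, 24), (DC, 37)}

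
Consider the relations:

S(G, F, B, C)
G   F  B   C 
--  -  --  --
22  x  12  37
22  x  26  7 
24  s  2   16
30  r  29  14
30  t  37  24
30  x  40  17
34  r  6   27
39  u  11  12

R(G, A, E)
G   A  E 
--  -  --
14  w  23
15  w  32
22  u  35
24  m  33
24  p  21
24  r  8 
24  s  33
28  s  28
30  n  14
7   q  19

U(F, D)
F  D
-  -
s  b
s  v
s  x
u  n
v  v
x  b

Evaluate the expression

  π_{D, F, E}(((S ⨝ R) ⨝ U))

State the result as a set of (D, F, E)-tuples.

S ⋈ R (natural join on G): {(22, x, 12, 37, u, 35), (22, x, 26, 7, u, 35), (24, s, 2, 16, m, 33), (24, s, 2, 16, p, 21), (24, s, 2, 16, r, 8), (24, s, 2, 16, s, 33), (30, r, 29, 14, n, 14), (30, t, 37, 24, n, 14), (30, x, 40, 17, n, 14)}
(S ⨝ R) ⋈ U (natural join on F): {(22, x, 12, 37, u, 35, b), (22, x, 26, 7, u, 35, b), (24, s, 2, 16, m, 33, b), (24, s, 2, 16, m, 33, v), (24, s, 2, 16, m, 33, x), (24, s, 2, 16, p, 21, b), (24, s, 2, 16, p, 21, v), (24, s, 2, 16, p, 21, x), (24, s, 2, 16, r, 8, b), (24, s, 2, 16, r, 8, v), (24, s, 2, 16, r, 8, x), (24, s, 2, 16, s, 33, b), (24, s, 2, 16, s, 33, v), (24, s, 2, 16, s, 33, x), (30, x, 40, 17, n, 14, b)}
π[D, F, E]: project onto (D, F, E) (4 duplicate(s) eliminated) → {(b, s, 21), (b, s, 33), (b, s, 8), (b, x, 14), (b, x, 35), (v, s, 21), (v, s, 33), (v, s, 8), (x, s, 21), (x, s, 33), (x, s, 8)}

{(b, s, 21), (b, s, 33), (b, s, 8), (b, x, 14), (b, x, 35), (v, s, 21), (v, s, 33), (v, s, 8), (x, s, 21), (x, s, 33), (x, s, 8)}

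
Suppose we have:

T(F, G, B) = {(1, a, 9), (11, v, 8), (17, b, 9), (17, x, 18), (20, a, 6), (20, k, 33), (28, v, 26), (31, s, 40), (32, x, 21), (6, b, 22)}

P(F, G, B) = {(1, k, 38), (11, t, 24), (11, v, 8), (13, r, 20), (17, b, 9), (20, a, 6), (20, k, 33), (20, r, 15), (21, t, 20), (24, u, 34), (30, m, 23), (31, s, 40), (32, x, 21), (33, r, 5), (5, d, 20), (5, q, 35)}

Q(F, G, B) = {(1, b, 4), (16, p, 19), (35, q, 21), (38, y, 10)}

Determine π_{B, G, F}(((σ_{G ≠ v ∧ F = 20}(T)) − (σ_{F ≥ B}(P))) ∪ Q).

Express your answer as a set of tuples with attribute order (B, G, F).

{(10, y, 38), (19, p, 16), (21, q, 35), (33, k, 20), (4, b, 1)}

Filtering on G ≠ v ∧ F = 20 leaves {(20, a, 6), (20, k, 33)}.
Filtering on F ≥ B leaves {(11, v, 8), (17, b, 9), (20, a, 6), (20, r, 15), (21, t, 20), (30, m, 23), (32, x, 21), (33, r, 5)}.
Difference: {(20, a, 6), (20, k, 33)} with {(11, v, 8), (17, b, 9), (20, a, 6), (20, r, 15), (21, t, 20), (30, m, 23), (32, x, 21), (33, r, 5)} → {(20, k, 33)}
Union: {(20, k, 33)} with {(1, b, 4), (16, p, 19), (35, q, 21), (38, y, 10)} → {(1, b, 4), (16, p, 19), (20, k, 33), (35, q, 21), (38, y, 10)}
Keep only column(s) B, G, F: {(10, y, 38), (19, p, 16), (21, q, 35), (33, k, 20), (4, b, 1)}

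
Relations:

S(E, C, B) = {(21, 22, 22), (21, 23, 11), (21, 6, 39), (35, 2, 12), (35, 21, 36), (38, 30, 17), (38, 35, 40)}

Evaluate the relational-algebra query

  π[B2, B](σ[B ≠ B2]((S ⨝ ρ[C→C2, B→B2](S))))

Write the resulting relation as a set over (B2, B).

ρ[C→C2, B→B2]: schema becomes (E, C2, B2); tuples unchanged.
S ⋈ ρ[C→C2, B→B2](S) (natural join on E): {(21, 22, 22, 22, 22), (21, 22, 22, 23, 11), (21, 22, 22, 6, 39), (21, 23, 11, 22, 22), (21, 23, 11, 23, 11), (21, 23, 11, 6, 39), (21, 6, 39, 22, 22), (21, 6, 39, 23, 11), (21, 6, 39, 6, 39), (35, 2, 12, 2, 12), (35, 2, 12, 21, 36), (35, 21, 36, 2, 12), (35, 21, 36, 21, 36), (38, 30, 17, 30, 17), (38, 30, 17, 35, 40), (38, 35, 40, 30, 17), (38, 35, 40, 35, 40)}
σ[B ≠ B2]: keep tuples satisfying B ≠ B2 → {(21, 22, 22, 23, 11), (21, 22, 22, 6, 39), (21, 23, 11, 22, 22), (21, 23, 11, 6, 39), (21, 6, 39, 22, 22), (21, 6, 39, 23, 11), (35, 2, 12, 21, 36), (35, 21, 36, 2, 12), (38, 30, 17, 35, 40), (38, 35, 40, 30, 17)}
Projecting to B2, B: {(11, 22), (11, 39), (12, 36), (17, 40), (22, 11), (22, 39), (36, 12), (39, 11), (39, 22), (40, 17)}

{(11, 22), (11, 39), (12, 36), (17, 40), (22, 11), (22, 39), (36, 12), (39, 11), (39, 22), (40, 17)}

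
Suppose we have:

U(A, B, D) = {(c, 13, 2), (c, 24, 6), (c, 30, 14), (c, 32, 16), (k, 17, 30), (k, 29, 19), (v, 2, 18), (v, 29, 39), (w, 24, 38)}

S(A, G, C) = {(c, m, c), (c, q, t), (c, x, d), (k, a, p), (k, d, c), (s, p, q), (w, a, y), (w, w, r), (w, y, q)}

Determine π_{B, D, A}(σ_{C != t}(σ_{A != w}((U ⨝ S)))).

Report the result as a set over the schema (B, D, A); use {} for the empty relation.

{(13, 2, c), (17, 30, k), (24, 6, c), (29, 19, k), (30, 14, c), (32, 16, c)}

U ⋈ S (natural join on A): {(c, 13, 2, m, c), (c, 13, 2, q, t), (c, 13, 2, x, d), (c, 24, 6, m, c), (c, 24, 6, q, t), (c, 24, 6, x, d), (c, 30, 14, m, c), (c, 30, 14, q, t), (c, 30, 14, x, d), (c, 32, 16, m, c), (c, 32, 16, q, t), (c, 32, 16, x, d), (k, 17, 30, a, p), (k, 17, 30, d, c), (k, 29, 19, a, p), (k, 29, 19, d, c), (w, 24, 38, a, y), (w, 24, 38, w, r), (w, 24, 38, y, q)}
Filtering on A != w leaves {(c, 13, 2, m, c), (c, 13, 2, q, t), (c, 13, 2, x, d), (c, 24, 6, m, c), (c, 24, 6, q, t), (c, 24, 6, x, d), (c, 30, 14, m, c), (c, 30, 14, q, t), (c, 30, 14, x, d), (c, 32, 16, m, c), (c, 32, 16, q, t), (c, 32, 16, x, d), (k, 17, 30, a, p), (k, 17, 30, d, c), (k, 29, 19, a, p), (k, 29, 19, d, c)}.
Filtering on C != t leaves {(c, 13, 2, m, c), (c, 13, 2, x, d), (c, 24, 6, m, c), (c, 24, 6, x, d), (c, 30, 14, m, c), (c, 30, 14, x, d), (c, 32, 16, m, c), (c, 32, 16, x, d), (k, 17, 30, a, p), (k, 17, 30, d, c), (k, 29, 19, a, p), (k, 29, 19, d, c)}.
π_{B, D, A} gives {(13, 2, c), (17, 30, k), (24, 6, c), (29, 19, k), (30, 14, c), (32, 16, c)} (6 duplicate(s) eliminated).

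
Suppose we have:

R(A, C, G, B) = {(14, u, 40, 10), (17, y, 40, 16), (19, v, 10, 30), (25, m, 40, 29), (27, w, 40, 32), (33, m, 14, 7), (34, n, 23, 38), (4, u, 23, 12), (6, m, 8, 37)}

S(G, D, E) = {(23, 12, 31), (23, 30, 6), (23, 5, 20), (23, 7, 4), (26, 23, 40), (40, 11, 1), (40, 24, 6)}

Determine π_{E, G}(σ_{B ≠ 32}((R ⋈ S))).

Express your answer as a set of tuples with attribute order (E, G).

R ⋈ S (natural join on G): {(14, u, 40, 10, 11, 1), (14, u, 40, 10, 24, 6), (17, y, 40, 16, 11, 1), (17, y, 40, 16, 24, 6), (25, m, 40, 29, 11, 1), (25, m, 40, 29, 24, 6), (27, w, 40, 32, 11, 1), (27, w, 40, 32, 24, 6), (34, n, 23, 38, 12, 31), (34, n, 23, 38, 30, 6), (34, n, 23, 38, 5, 20), (34, n, 23, 38, 7, 4), (4, u, 23, 12, 12, 31), (4, u, 23, 12, 30, 6), (4, u, 23, 12, 5, 20), (4, u, 23, 12, 7, 4)}
Apply σ_{B ≠ 32}; surviving tuples: {(14, u, 40, 10, 11, 1), (14, u, 40, 10, 24, 6), (17, y, 40, 16, 11, 1), (17, y, 40, 16, 24, 6), (25, m, 40, 29, 11, 1), (25, m, 40, 29, 24, 6), (34, n, 23, 38, 12, 31), (34, n, 23, 38, 30, 6), (34, n, 23, 38, 5, 20), (34, n, 23, 38, 7, 4), (4, u, 23, 12, 12, 31), (4, u, 23, 12, 30, 6), (4, u, 23, 12, 5, 20), (4, u, 23, 12, 7, 4)}
π_{E, G} gives {(1, 40), (20, 23), (31, 23), (4, 23), (6, 23), (6, 40)} (8 duplicate(s) eliminated).

{(1, 40), (20, 23), (31, 23), (4, 23), (6, 23), (6, 40)}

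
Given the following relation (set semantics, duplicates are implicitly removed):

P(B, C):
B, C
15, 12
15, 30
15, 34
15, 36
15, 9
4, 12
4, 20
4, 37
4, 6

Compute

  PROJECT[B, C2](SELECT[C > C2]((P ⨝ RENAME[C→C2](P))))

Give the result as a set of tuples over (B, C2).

{(15, 12), (15, 30), (15, 34), (15, 9), (4, 12), (4, 20), (4, 6)}

ρ[C→C2]: schema becomes (B, C2); tuples unchanged.
Natural join on B: {(15, 12, 12), (15, 12, 30), (15, 12, 34), (15, 12, 36), (15, 12, 9), (15, 30, 12), (15, 30, 30), (15, 30, 34), (15, 30, 36), (15, 30, 9), (15, 34, 12), (15, 34, 30), (15, 34, 34), (15, 34, 36), (15, 34, 9), (15, 36, 12), (15, 36, 30), (15, 36, 34), (15, 36, 36), (15, 36, 9), (15, 9, 12), (15, 9, 30), (15, 9, 34), (15, 9, 36), (15, 9, 9), (4, 12, 12), (4, 12, 20), (4, 12, 37), (4, 12, 6), (4, 20, 12), (4, 20, 20), (4, 20, 37), (4, 20, 6), (4, 37, 12), (4, 37, 20), (4, 37, 37), (4, 37, 6), (4, 6, 12), (4, 6, 20), (4, 6, 37), (4, 6, 6)}
Filtering on C > C2 leaves {(15, 12, 9), (15, 30, 12), (15, 30, 9), (15, 34, 12), (15, 34, 30), (15, 34, 9), (15, 36, 12), (15, 36, 30), (15, 36, 34), (15, 36, 9), (4, 12, 6), (4, 20, 12), (4, 20, 6), (4, 37, 12), (4, 37, 20), (4, 37, 6)}.
π_{B, C2} gives {(15, 12), (15, 30), (15, 34), (15, 9), (4, 12), (4, 20), (4, 6)} (9 duplicate(s) eliminated).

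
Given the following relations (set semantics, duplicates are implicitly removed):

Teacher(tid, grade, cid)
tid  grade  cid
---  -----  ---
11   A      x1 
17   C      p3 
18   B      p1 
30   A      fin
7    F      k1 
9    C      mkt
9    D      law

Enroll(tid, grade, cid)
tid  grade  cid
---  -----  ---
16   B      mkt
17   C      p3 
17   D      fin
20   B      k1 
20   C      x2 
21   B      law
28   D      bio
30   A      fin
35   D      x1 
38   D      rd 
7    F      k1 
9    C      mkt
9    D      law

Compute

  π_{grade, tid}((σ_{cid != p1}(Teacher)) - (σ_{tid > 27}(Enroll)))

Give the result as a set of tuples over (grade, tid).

{(A, 11), (C, 17), (C, 9), (D, 9), (F, 7)}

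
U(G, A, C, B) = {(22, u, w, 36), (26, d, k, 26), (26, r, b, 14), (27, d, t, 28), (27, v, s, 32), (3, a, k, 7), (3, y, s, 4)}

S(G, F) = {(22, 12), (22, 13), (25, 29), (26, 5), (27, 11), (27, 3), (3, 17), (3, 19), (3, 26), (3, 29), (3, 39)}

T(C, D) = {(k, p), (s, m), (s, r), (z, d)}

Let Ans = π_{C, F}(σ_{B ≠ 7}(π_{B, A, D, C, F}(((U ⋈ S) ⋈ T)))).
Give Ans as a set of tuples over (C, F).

{(k, 5), (s, 11), (s, 17), (s, 19), (s, 26), (s, 29), (s, 3), (s, 39)}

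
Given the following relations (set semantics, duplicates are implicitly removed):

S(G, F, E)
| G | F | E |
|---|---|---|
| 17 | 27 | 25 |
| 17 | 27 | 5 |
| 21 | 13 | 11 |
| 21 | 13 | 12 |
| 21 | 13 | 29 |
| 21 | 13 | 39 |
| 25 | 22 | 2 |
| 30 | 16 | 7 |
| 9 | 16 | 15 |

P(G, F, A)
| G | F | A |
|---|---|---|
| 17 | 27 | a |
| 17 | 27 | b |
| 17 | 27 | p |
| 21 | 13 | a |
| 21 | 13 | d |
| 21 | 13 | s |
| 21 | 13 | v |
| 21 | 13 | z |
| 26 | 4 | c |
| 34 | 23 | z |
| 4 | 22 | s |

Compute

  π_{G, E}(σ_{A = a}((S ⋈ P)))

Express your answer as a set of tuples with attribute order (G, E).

Natural join on G, F: {(17, 27, 25, a), (17, 27, 25, b), (17, 27, 25, p), (17, 27, 5, a), (17, 27, 5, b), (17, 27, 5, p), (21, 13, 11, a), (21, 13, 11, d), (21, 13, 11, s), (21, 13, 11, v), (21, 13, 11, z), (21, 13, 12, a), (21, 13, 12, d), (21, 13, 12, s), (21, 13, 12, v), (21, 13, 12, z), (21, 13, 29, a), (21, 13, 29, d), (21, 13, 29, s), (21, 13, 29, v), (21, 13, 29, z), (21, 13, 39, a), (21, 13, 39, d), (21, 13, 39, s), (21, 13, 39, v), (21, 13, 39, z)}
Selection A = a: {(17, 27, 25, a), (17, 27, 5, a), (21, 13, 11, a), (21, 13, 12, a), (21, 13, 29, a), (21, 13, 39, a)}
π[G, E]: project onto (G, E) → {(17, 25), (17, 5), (21, 11), (21, 12), (21, 29), (21, 39)}

{(17, 25), (17, 5), (21, 11), (21, 12), (21, 29), (21, 39)}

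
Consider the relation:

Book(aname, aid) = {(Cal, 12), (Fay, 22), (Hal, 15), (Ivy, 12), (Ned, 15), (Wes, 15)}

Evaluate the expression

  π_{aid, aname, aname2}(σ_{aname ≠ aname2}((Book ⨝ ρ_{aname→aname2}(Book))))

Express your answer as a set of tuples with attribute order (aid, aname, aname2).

{(12, Cal, Ivy), (12, Ivy, Cal), (15, Hal, Ned), (15, Hal, Wes), (15, Ned, Hal), (15, Ned, Wes), (15, Wes, Hal), (15, Wes, Ned)}

ρ[aname→aname2]: schema becomes (aname2, aid); tuples unchanged.
Book ⋈ ρ_{aname→aname2}(Book) (natural join on aid): {(Cal, 12, Cal), (Cal, 12, Ivy), (Fay, 22, Fay), (Hal, 15, Hal), (Hal, 15, Ned), (Hal, 15, Wes), (Ivy, 12, Cal), (Ivy, 12, Ivy), (Ned, 15, Hal), (Ned, 15, Ned), (Ned, 15, Wes), (Wes, 15, Hal), (Wes, 15, Ned), (Wes, 15, Wes)}
Selection aname ≠ aname2: {(Cal, 12, Ivy), (Hal, 15, Ned), (Hal, 15, Wes), (Ivy, 12, Cal), (Ned, 15, Hal), (Ned, 15, Wes), (Wes, 15, Hal), (Wes, 15, Ned)}
π_{aid, aname, aname2} gives {(12, Cal, Ivy), (12, Ivy, Cal), (15, Hal, Ned), (15, Hal, Wes), (15, Ned, Hal), (15, Ned, Wes), (15, Wes, Hal), (15, Wes, Ned)}.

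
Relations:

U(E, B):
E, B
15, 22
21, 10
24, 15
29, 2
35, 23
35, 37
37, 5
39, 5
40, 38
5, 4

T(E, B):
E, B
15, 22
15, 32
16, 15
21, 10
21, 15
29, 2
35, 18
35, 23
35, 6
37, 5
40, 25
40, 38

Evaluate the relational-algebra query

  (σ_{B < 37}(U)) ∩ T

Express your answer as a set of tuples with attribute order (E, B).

σ[B < 37]: keep tuples satisfying B < 37 → {(15, 22), (21, 10), (24, 15), (29, 2), (35, 23), (37, 5), (39, 5), (5, 4)}
Taking the intersection: {(15, 22), (21, 10), (29, 2), (35, 23), (37, 5)}

{(15, 22), (21, 10), (29, 2), (35, 23), (37, 5)}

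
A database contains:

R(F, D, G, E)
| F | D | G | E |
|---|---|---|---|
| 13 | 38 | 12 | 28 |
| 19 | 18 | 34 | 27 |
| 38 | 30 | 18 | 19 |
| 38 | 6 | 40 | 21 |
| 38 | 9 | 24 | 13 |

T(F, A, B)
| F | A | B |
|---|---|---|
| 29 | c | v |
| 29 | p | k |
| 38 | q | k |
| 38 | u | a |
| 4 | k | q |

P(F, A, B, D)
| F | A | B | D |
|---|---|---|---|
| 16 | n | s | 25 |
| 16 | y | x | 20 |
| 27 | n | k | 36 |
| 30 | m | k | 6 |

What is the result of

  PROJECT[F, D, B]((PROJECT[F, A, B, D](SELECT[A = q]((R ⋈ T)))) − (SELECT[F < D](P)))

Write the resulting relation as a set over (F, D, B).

{(38, 30, k), (38, 6, k), (38, 9, k)}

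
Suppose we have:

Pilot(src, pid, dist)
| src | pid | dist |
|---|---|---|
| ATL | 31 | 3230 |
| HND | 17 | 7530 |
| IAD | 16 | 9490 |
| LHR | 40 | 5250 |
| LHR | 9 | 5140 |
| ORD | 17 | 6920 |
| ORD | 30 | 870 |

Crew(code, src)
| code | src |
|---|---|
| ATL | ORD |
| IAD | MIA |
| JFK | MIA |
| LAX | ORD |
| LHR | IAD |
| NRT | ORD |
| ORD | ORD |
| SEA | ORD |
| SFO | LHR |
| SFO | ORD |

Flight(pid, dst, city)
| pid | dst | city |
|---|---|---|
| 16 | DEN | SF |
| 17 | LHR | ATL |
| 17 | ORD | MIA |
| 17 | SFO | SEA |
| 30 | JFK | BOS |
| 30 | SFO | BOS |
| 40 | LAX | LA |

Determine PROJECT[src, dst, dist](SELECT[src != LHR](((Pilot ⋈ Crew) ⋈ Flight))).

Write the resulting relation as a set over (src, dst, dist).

{(IAD, DEN, 9490), (ORD, JFK, 870), (ORD, LHR, 6920), (ORD, ORD, 6920), (ORD, SFO, 6920), (ORD, SFO, 870)}

Natural join on src: {(IAD, 16, 9490, LHR), (LHR, 40, 5250, SFO), (LHR, 9, 5140, SFO), (ORD, 17, 6920, ATL), (ORD, 17, 6920, LAX), (ORD, 17, 6920, NRT), (ORD, 17, 6920, ORD), (ORD, 17, 6920, SEA), (ORD, 17, 6920, SFO), (ORD, 30, 870, ATL), (ORD, 30, 870, LAX), (ORD, 30, 870, NRT), (ORD, 30, 870, ORD), (ORD, 30, 870, SEA), (ORD, 30, 870, SFO)}
Natural join on pid: {(IAD, 16, 9490, LHR, DEN, SF), (LHR, 40, 5250, SFO, LAX, LA), (ORD, 17, 6920, ATL, LHR, ATL), (ORD, 17, 6920, ATL, ORD, MIA), (ORD, 17, 6920, ATL, SFO, SEA), (ORD, 17, 6920, LAX, LHR, ATL), (ORD, 17, 6920, LAX, ORD, MIA), (ORD, 17, 6920, LAX, SFO, SEA), (ORD, 17, 6920, NRT, LHR, ATL), (ORD, 17, 6920, NRT, ORD, MIA), (ORD, 17, 6920, NRT, SFO, SEA), (ORD, 17, 6920, ORD, LHR, ATL), (ORD, 17, 6920, ORD, ORD, MIA), (ORD, 17, 6920, ORD, SFO, SEA), (ORD, 17, 6920, SEA, LHR, ATL), (ORD, 17, 6920, SEA, ORD, MIA), (ORD, 17, 6920, SEA, SFO, SEA), (ORD, 17, 6920, SFO, LHR, ATL), (ORD, 17, 6920, SFO, ORD, MIA), (ORD, 17, 6920, SFO, SFO, SEA), (ORD, 30, 870, ATL, JFK, BOS), (ORD, 30, 870, ATL, SFO, BOS), (ORD, 30, 870, LAX, JFK, BOS), (ORD, 30, 870, LAX, SFO, BOS), (ORD, 30, 870, NRT, JFK, BOS), (ORD, 30, 870, NRT, SFO, BOS), (ORD, 30, 870, ORD, JFK, BOS), (ORD, 30, 870, ORD, SFO, BOS), (ORD, 30, 870, SEA, JFK, BOS), (ORD, 30, 870, SEA, SFO, BOS), (ORD, 30, 870, SFO, JFK, BOS), (ORD, 30, 870, SFO, SFO, BOS)}
σ[src != LHR]: keep tuples satisfying src != LHR → {(IAD, 16, 9490, LHR, DEN, SF), (ORD, 17, 6920, ATL, LHR, ATL), (ORD, 17, 6920, ATL, ORD, MIA), (ORD, 17, 6920, ATL, SFO, SEA), (ORD, 17, 6920, LAX, LHR, ATL), (ORD, 17, 6920, LAX, ORD, MIA), (ORD, 17, 6920, LAX, SFO, SEA), (ORD, 17, 6920, NRT, LHR, ATL), (ORD, 17, 6920, NRT, ORD, MIA), (ORD, 17, 6920, NRT, SFO, SEA), (ORD, 17, 6920, ORD, LHR, ATL), (ORD, 17, 6920, ORD, ORD, MIA), (ORD, 17, 6920, ORD, SFO, SEA), (ORD, 17, 6920, SEA, LHR, ATL), (ORD, 17, 6920, SEA, ORD, MIA), (ORD, 17, 6920, SEA, SFO, SEA), (ORD, 17, 6920, SFO, LHR, ATL), (ORD, 17, 6920, SFO, ORD, MIA), (ORD, 17, 6920, SFO, SFO, SEA), (ORD, 30, 870, ATL, JFK, BOS), (ORD, 30, 870, ATL, SFO, BOS), (ORD, 30, 870, LAX, JFK, BOS), (ORD, 30, 870, LAX, SFO, BOS), (ORD, 30, 870, NRT, JFK, BOS), (ORD, 30, 870, NRT, SFO, BOS), (ORD, 30, 870, ORD, JFK, BOS), (ORD, 30, 870, ORD, SFO, BOS), (ORD, 30, 870, SEA, JFK, BOS), (ORD, 30, 870, SEA, SFO, BOS), (ORD, 30, 870, SFO, JFK, BOS), (ORD, 30, 870, SFO, SFO, BOS)}
π_{src, dst, dist} gives {(IAD, DEN, 9490), (ORD, JFK, 870), (ORD, LHR, 6920), (ORD, ORD, 6920), (ORD, SFO, 6920), (ORD, SFO, 870)} (25 duplicate(s) eliminated).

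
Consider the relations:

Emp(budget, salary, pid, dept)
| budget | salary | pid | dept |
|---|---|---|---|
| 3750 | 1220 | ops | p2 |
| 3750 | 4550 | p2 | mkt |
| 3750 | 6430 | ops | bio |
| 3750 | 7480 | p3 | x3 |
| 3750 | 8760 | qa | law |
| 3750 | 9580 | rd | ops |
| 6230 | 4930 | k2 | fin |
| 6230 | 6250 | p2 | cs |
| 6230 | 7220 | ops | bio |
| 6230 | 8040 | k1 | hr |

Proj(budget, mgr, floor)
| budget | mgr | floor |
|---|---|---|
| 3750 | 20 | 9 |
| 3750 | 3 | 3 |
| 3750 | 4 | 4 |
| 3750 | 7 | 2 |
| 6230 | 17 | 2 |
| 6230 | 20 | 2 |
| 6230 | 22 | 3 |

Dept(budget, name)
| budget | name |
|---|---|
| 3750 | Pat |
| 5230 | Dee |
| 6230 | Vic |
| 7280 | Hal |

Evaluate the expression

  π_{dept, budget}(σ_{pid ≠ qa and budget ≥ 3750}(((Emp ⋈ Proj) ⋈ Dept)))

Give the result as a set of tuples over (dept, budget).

{(bio, 3750), (bio, 6230), (cs, 6230), (fin, 6230), (hr, 6230), (mkt, 3750), (ops, 3750), (p2, 3750), (x3, 3750)}

Joining Emp and Proj on budget yields {(3750, 1220, ops, p2, 20, 9), (3750, 1220, ops, p2, 3, 3), (3750, 1220, ops, p2, 4, 4), (3750, 1220, ops, p2, 7, 2), (3750, 4550, p2, mkt, 20, 9), (3750, 4550, p2, mkt, 3, 3), (3750, 4550, p2, mkt, 4, 4), (3750, 4550, p2, mkt, 7, 2), (3750, 6430, ops, bio, 20, 9), (3750, 6430, ops, bio, 3, 3), (3750, 6430, ops, bio, 4, 4), (3750, 6430, ops, bio, 7, 2), (3750, 7480, p3, x3, 20, 9), (3750, 7480, p3, x3, 3, 3), (3750, 7480, p3, x3, 4, 4), (3750, 7480, p3, x3, 7, 2), (3750, 8760, qa, law, 20, 9), (3750, 8760, qa, law, 3, 3), (3750, 8760, qa, law, 4, 4), (3750, 8760, qa, law, 7, 2), (3750, 9580, rd, ops, 20, 9), (3750, 9580, rd, ops, 3, 3), (3750, 9580, rd, ops, 4, 4), (3750, 9580, rd, ops, 7, 2), (6230, 4930, k2, fin, 17, 2), (6230, 4930, k2, fin, 20, 2), (6230, 4930, k2, fin, 22, 3), (6230, 6250, p2, cs, 17, 2), (6230, 6250, p2, cs, 20, 2), (6230, 6250, p2, cs, 22, 3), (6230, 7220, ops, bio, 17, 2), (6230, 7220, ops, bio, 20, 2), (6230, 7220, ops, bio, 22, 3), (6230, 8040, k1, hr, 17, 2), (6230, 8040, k1, hr, 20, 2), (6230, 8040, k1, hr, 22, 3)}.
Joining (Emp ⋈ Proj) and Dept on budget yields {(3750, 1220, ops, p2, 20, 9, Pat), (3750, 1220, ops, p2, 3, 3, Pat), (3750, 1220, ops, p2, 4, 4, Pat), (3750, 1220, ops, p2, 7, 2, Pat), (3750, 4550, p2, mkt, 20, 9, Pat), (3750, 4550, p2, mkt, 3, 3, Pat), (3750, 4550, p2, mkt, 4, 4, Pat), (3750, 4550, p2, mkt, 7, 2, Pat), (3750, 6430, ops, bio, 20, 9, Pat), (3750, 6430, ops, bio, 3, 3, Pat), (3750, 6430, ops, bio, 4, 4, Pat), (3750, 6430, ops, bio, 7, 2, Pat), (3750, 7480, p3, x3, 20, 9, Pat), (3750, 7480, p3, x3, 3, 3, Pat), (3750, 7480, p3, x3, 4, 4, Pat), (3750, 7480, p3, x3, 7, 2, Pat), (3750, 8760, qa, law, 20, 9, Pat), (3750, 8760, qa, law, 3, 3, Pat), (3750, 8760, qa, law, 4, 4, Pat), (3750, 8760, qa, law, 7, 2, Pat), (3750, 9580, rd, ops, 20, 9, Pat), (3750, 9580, rd, ops, 3, 3, Pat), (3750, 9580, rd, ops, 4, 4, Pat), (3750, 9580, rd, ops, 7, 2, Pat), (6230, 4930, k2, fin, 17, 2, Vic), (6230, 4930, k2, fin, 20, 2, Vic), (6230, 4930, k2, fin, 22, 3, Vic), (6230, 6250, p2, cs, 17, 2, Vic), (6230, 6250, p2, cs, 20, 2, Vic), (6230, 6250, p2, cs, 22, 3, Vic), (6230, 7220, ops, bio, 17, 2, Vic), (6230, 7220, ops, bio, 20, 2, Vic), (6230, 7220, ops, bio, 22, 3, Vic), (6230, 8040, k1, hr, 17, 2, Vic), (6230, 8040, k1, hr, 20, 2, Vic), (6230, 8040, k1, hr, 22, 3, Vic)}.
σ[pid ≠ qa and budget ≥ 3750]: keep tuples satisfying pid ≠ qa and budget ≥ 3750 → {(3750, 1220, ops, p2, 20, 9, Pat), (3750, 1220, ops, p2, 3, 3, Pat), (3750, 1220, ops, p2, 4, 4, Pat), (3750, 1220, ops, p2, 7, 2, Pat), (3750, 4550, p2, mkt, 20, 9, Pat), (3750, 4550, p2, mkt, 3, 3, Pat), (3750, 4550, p2, mkt, 4, 4, Pat), (3750, 4550, p2, mkt, 7, 2, Pat), (3750, 6430, ops, bio, 20, 9, Pat), (3750, 6430, ops, bio, 3, 3, Pat), (3750, 6430, ops, bio, 4, 4, Pat), (3750, 6430, ops, bio, 7, 2, Pat), (3750, 7480, p3, x3, 20, 9, Pat), (3750, 7480, p3, x3, 3, 3, Pat), (3750, 7480, p3, x3, 4, 4, Pat), (3750, 7480, p3, x3, 7, 2, Pat), (3750, 9580, rd, ops, 20, 9, Pat), (3750, 9580, rd, ops, 3, 3, Pat), (3750, 9580, rd, ops, 4, 4, Pat), (3750, 9580, rd, ops, 7, 2, Pat), (6230, 4930, k2, fin, 17, 2, Vic), (6230, 4930, k2, fin, 20, 2, Vic), (6230, 4930, k2, fin, 22, 3, Vic), (6230, 6250, p2, cs, 17, 2, Vic), (6230, 6250, p2, cs, 20, 2, Vic), (6230, 6250, p2, cs, 22, 3, Vic), (6230, 7220, ops, bio, 17, 2, Vic), (6230, 7220, ops, bio, 20, 2, Vic), (6230, 7220, ops, bio, 22, 3, Vic), (6230, 8040, k1, hr, 17, 2, Vic), (6230, 8040, k1, hr, 20, 2, Vic), (6230, 8040, k1, hr, 22, 3, Vic)}
Projecting to dept, budget (23 duplicate(s) eliminated): {(bio, 3750), (bio, 6230), (cs, 6230), (fin, 6230), (hr, 6230), (mkt, 3750), (ops, 3750), (p2, 3750), (x3, 3750)}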